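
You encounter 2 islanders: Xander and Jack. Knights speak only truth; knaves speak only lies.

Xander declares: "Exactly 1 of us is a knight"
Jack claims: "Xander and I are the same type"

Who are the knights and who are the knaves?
Xander is a knight.
Jack is a knave.

Verification:
- Xander (knight) says "Exactly 1 of us is a knight" - this is TRUE because there are 1 knights.
- Jack (knave) says "Xander and I are the same type" - this is FALSE (a lie) because Jack is a knave and Xander is a knight.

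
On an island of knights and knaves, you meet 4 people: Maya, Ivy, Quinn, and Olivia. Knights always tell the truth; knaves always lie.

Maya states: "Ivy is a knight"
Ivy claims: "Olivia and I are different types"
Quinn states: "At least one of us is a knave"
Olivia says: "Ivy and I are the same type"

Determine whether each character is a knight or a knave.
Maya is a knight.
Ivy is a knight.
Quinn is a knight.
Olivia is a knave.

Verification:
- Maya (knight) says "Ivy is a knight" - this is TRUE because Ivy is a knight.
- Ivy (knight) says "Olivia and I are different types" - this is TRUE because Ivy is a knight and Olivia is a knave.
- Quinn (knight) says "At least one of us is a knave" - this is TRUE because Olivia is a knave.
- Olivia (knave) says "Ivy and I are the same type" - this is FALSE (a lie) because Olivia is a knave and Ivy is a knight.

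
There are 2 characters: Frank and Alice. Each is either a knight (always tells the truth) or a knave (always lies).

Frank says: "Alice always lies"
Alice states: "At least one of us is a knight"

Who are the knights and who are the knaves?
Frank is a knave.
Alice is a knight.

Verification:
- Frank (knave) says "Alice always lies" - this is FALSE (a lie) because Alice is a knight.
- Alice (knight) says "At least one of us is a knight" - this is TRUE because Alice is a knight.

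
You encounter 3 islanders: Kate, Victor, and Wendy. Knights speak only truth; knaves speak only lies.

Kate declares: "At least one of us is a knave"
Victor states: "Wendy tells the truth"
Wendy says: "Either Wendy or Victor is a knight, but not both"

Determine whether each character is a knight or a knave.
Kate is a knight.
Victor is a knave.
Wendy is a knave.

Verification:
- Kate (knight) says "At least one of us is a knave" - this is TRUE because Victor and Wendy are knaves.
- Victor (knave) says "Wendy tells the truth" - this is FALSE (a lie) because Wendy is a knave.
- Wendy (knave) says "Either Wendy or Victor is a knight, but not both" - this is FALSE (a lie) because Wendy is a knave and Victor is a knave.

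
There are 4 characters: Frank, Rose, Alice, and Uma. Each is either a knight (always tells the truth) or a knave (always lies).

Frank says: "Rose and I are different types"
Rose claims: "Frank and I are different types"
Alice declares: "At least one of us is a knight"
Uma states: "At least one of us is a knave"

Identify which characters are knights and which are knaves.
Frank is a knave.
Rose is a knave.
Alice is a knight.
Uma is a knight.

Verification:
- Frank (knave) says "Rose and I are different types" - this is FALSE (a lie) because Frank is a knave and Rose is a knave.
- Rose (knave) says "Frank and I are different types" - this is FALSE (a lie) because Rose is a knave and Frank is a knave.
- Alice (knight) says "At least one of us is a knight" - this is TRUE because Alice and Uma are knights.
- Uma (knight) says "At least one of us is a knave" - this is TRUE because Frank and Rose are knaves.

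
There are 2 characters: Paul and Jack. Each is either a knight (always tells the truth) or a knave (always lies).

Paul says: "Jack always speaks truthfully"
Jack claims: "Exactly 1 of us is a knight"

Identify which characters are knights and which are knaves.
Paul is a knave.
Jack is a knave.

Verification:
- Paul (knave) says "Jack always speaks truthfully" - this is FALSE (a lie) because Jack is a knave.
- Jack (knave) says "Exactly 1 of us is a knight" - this is FALSE (a lie) because there are 0 knights.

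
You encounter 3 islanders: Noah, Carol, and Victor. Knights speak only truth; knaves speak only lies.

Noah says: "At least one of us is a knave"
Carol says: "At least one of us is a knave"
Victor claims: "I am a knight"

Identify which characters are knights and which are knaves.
Noah is a knight.
Carol is a knight.
Victor is a knave.

Verification:
- Noah (knight) says "At least one of us is a knave" - this is TRUE because Victor is a knave.
- Carol (knight) says "At least one of us is a knave" - this is TRUE because Victor is a knave.
- Victor (knave) says "I am a knight" - this is FALSE (a lie) because Victor is a knave.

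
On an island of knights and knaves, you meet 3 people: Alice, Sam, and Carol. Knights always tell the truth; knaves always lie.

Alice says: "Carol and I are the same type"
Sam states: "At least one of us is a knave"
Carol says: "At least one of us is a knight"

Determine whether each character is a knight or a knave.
Alice is a knave.
Sam is a knight.
Carol is a knight.

Verification:
- Alice (knave) says "Carol and I are the same type" - this is FALSE (a lie) because Alice is a knave and Carol is a knight.
- Sam (knight) says "At least one of us is a knave" - this is TRUE because Alice is a knave.
- Carol (knight) says "At least one of us is a knight" - this is TRUE because Sam and Carol are knights.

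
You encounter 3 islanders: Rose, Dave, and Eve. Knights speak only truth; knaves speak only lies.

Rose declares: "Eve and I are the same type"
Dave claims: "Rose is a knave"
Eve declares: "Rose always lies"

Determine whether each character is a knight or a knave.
Rose is a knave.
Dave is a knight.
Eve is a knight.

Verification:
- Rose (knave) says "Eve and I are the same type" - this is FALSE (a lie) because Rose is a knave and Eve is a knight.
- Dave (knight) says "Rose is a knave" - this is TRUE because Rose is a knave.
- Eve (knight) says "Rose always lies" - this is TRUE because Rose is a knave.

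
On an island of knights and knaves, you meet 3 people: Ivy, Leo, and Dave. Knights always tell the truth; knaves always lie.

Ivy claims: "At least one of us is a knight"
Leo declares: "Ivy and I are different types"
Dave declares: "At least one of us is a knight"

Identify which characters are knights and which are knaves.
Ivy is a knave.
Leo is a knave.
Dave is a knave.

Verification:
- Ivy (knave) says "At least one of us is a knight" - this is FALSE (a lie) because no one is a knight.
- Leo (knave) says "Ivy and I are different types" - this is FALSE (a lie) because Leo is a knave and Ivy is a knave.
- Dave (knave) says "At least one of us is a knight" - this is FALSE (a lie) because no one is a knight.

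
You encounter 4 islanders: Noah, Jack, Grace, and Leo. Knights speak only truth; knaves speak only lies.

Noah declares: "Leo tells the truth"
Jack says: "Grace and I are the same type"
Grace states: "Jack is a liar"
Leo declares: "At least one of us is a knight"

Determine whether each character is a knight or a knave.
Noah is a knight.
Jack is a knave.
Grace is a knight.
Leo is a knight.

Verification:
- Noah (knight) says "Leo tells the truth" - this is TRUE because Leo is a knight.
- Jack (knave) says "Grace and I are the same type" - this is FALSE (a lie) because Jack is a knave and Grace is a knight.
- Grace (knight) says "Jack is a liar" - this is TRUE because Jack is a knave.
- Leo (knight) says "At least one of us is a knight" - this is TRUE because Noah, Grace, and Leo are knights.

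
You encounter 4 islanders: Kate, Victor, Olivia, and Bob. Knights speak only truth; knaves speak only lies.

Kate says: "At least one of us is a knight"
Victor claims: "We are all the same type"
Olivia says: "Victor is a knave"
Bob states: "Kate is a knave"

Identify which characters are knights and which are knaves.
Kate is a knight.
Victor is a knave.
Olivia is a knight.
Bob is a knave.

Verification:
- Kate (knight) says "At least one of us is a knight" - this is TRUE because Kate and Olivia are knights.
- Victor (knave) says "We are all the same type" - this is FALSE (a lie) because Kate and Olivia are knights and Victor and Bob are knaves.
- Olivia (knight) says "Victor is a knave" - this is TRUE because Victor is a knave.
- Bob (knave) says "Kate is a knave" - this is FALSE (a lie) because Kate is a knight.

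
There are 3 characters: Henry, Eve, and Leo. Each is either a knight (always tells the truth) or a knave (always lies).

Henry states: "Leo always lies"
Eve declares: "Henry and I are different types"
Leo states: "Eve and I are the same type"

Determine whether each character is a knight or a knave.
Henry is a knave.
Eve is a knight.
Leo is a knight.

Verification:
- Henry (knave) says "Leo always lies" - this is FALSE (a lie) because Leo is a knight.
- Eve (knight) says "Henry and I are different types" - this is TRUE because Eve is a knight and Henry is a knave.
- Leo (knight) says "Eve and I are the same type" - this is TRUE because Leo is a knight and Eve is a knight.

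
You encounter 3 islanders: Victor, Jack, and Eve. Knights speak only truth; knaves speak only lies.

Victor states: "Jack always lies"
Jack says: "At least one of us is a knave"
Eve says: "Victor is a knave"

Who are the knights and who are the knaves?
Victor is a knave.
Jack is a knight.
Eve is a knight.

Verification:
- Victor (knave) says "Jack always lies" - this is FALSE (a lie) because Jack is a knight.
- Jack (knight) says "At least one of us is a knave" - this is TRUE because Victor is a knave.
- Eve (knight) says "Victor is a knave" - this is TRUE because Victor is a knave.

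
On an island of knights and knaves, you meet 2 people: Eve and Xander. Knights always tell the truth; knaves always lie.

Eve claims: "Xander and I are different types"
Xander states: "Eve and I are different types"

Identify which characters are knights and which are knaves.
Eve is a knave.
Xander is a knave.

Verification:
- Eve (knave) says "Xander and I are different types" - this is FALSE (a lie) because Eve is a knave and Xander is a knave.
- Xander (knave) says "Eve and I are different types" - this is FALSE (a lie) because Xander is a knave and Eve is a knave.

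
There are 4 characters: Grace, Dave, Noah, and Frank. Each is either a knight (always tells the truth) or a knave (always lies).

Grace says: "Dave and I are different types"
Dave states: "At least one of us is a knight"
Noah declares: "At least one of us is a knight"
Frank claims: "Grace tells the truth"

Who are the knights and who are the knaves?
Grace is a knave.
Dave is a knave.
Noah is a knave.
Frank is a knave.

Verification:
- Grace (knave) says "Dave and I are different types" - this is FALSE (a lie) because Grace is a knave and Dave is a knave.
- Dave (knave) says "At least one of us is a knight" - this is FALSE (a lie) because no one is a knight.
- Noah (knave) says "At least one of us is a knight" - this is FALSE (a lie) because no one is a knight.
- Frank (knave) says "Grace tells the truth" - this is FALSE (a lie) because Grace is a knave.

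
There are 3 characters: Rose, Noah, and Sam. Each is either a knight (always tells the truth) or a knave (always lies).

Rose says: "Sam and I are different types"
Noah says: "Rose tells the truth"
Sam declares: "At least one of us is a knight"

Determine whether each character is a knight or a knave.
Rose is a knave.
Noah is a knave.
Sam is a knave.

Verification:
- Rose (knave) says "Sam and I are different types" - this is FALSE (a lie) because Rose is a knave and Sam is a knave.
- Noah (knave) says "Rose tells the truth" - this is FALSE (a lie) because Rose is a knave.
- Sam (knave) says "At least one of us is a knight" - this is FALSE (a lie) because no one is a knight.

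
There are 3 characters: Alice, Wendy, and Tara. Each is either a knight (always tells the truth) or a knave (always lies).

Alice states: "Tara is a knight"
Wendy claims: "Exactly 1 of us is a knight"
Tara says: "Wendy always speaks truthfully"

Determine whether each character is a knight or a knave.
Alice is a knave.
Wendy is a knave.
Tara is a knave.

Verification:
- Alice (knave) says "Tara is a knight" - this is FALSE (a lie) because Tara is a knave.
- Wendy (knave) says "Exactly 1 of us is a knight" - this is FALSE (a lie) because there are 0 knights.
- Tara (knave) says "Wendy always speaks truthfully" - this is FALSE (a lie) because Wendy is a knave.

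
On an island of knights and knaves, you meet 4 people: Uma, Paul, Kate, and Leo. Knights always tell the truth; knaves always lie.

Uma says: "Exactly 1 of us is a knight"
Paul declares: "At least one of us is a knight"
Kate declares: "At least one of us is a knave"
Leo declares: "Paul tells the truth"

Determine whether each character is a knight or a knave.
Uma is a knave.
Paul is a knight.
Kate is a knight.
Leo is a knight.

Verification:
- Uma (knave) says "Exactly 1 of us is a knight" - this is FALSE (a lie) because there are 3 knights.
- Paul (knight) says "At least one of us is a knight" - this is TRUE because Paul, Kate, and Leo are knights.
- Kate (knight) says "At least one of us is a knave" - this is TRUE because Uma is a knave.
- Leo (knight) says "Paul tells the truth" - this is TRUE because Paul is a knight.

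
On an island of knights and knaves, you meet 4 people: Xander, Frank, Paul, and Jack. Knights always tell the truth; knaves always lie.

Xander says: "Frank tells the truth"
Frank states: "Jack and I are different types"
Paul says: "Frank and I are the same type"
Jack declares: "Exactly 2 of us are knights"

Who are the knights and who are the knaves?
Xander is a knight.
Frank is a knight.
Paul is a knight.
Jack is a knave.

Verification:
- Xander (knight) says "Frank tells the truth" - this is TRUE because Frank is a knight.
- Frank (knight) says "Jack and I are different types" - this is TRUE because Frank is a knight and Jack is a knave.
- Paul (knight) says "Frank and I are the same type" - this is TRUE because Paul is a knight and Frank is a knight.
- Jack (knave) says "Exactly 2 of us are knights" - this is FALSE (a lie) because there are 3 knights.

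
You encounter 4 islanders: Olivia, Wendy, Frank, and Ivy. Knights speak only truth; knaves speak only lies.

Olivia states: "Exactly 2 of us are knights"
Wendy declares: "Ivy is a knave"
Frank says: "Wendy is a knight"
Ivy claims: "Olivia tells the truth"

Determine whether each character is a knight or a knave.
Olivia is a knight.
Wendy is a knave.
Frank is a knave.
Ivy is a knight.

Verification:
- Olivia (knight) says "Exactly 2 of us are knights" - this is TRUE because there are 2 knights.
- Wendy (knave) says "Ivy is a knave" - this is FALSE (a lie) because Ivy is a knight.
- Frank (knave) says "Wendy is a knight" - this is FALSE (a lie) because Wendy is a knave.
- Ivy (knight) says "Olivia tells the truth" - this is TRUE because Olivia is a knight.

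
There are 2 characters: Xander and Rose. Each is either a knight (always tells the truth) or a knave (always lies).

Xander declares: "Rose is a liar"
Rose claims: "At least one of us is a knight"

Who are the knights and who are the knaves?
Xander is a knave.
Rose is a knight.

Verification:
- Xander (knave) says "Rose is a liar" - this is FALSE (a lie) because Rose is a knight.
- Rose (knight) says "At least one of us is a knight" - this is TRUE because Rose is a knight.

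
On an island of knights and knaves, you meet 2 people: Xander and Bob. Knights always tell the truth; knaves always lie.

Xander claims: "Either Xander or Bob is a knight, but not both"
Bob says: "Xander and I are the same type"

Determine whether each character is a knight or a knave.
Xander is a knight.
Bob is a knave.

Verification:
- Xander (knight) says "Either Xander or Bob is a knight, but not both" - this is TRUE because Xander is a knight and Bob is a knave.
- Bob (knave) says "Xander and I are the same type" - this is FALSE (a lie) because Bob is a knave and Xander is a knight.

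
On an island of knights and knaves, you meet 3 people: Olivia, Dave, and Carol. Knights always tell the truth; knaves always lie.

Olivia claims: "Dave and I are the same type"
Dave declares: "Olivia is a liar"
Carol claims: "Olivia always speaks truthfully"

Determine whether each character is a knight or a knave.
Olivia is a knave.
Dave is a knight.
Carol is a knave.

Verification:
- Olivia (knave) says "Dave and I are the same type" - this is FALSE (a lie) because Olivia is a knave and Dave is a knight.
- Dave (knight) says "Olivia is a liar" - this is TRUE because Olivia is a knave.
- Carol (knave) says "Olivia always speaks truthfully" - this is FALSE (a lie) because Olivia is a knave.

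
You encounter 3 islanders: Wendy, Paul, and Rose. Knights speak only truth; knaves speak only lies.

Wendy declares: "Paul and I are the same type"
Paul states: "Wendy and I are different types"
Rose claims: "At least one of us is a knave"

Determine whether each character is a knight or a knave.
Wendy is a knave.
Paul is a knight.
Rose is a knight.

Verification:
- Wendy (knave) says "Paul and I are the same type" - this is FALSE (a lie) because Wendy is a knave and Paul is a knight.
- Paul (knight) says "Wendy and I are different types" - this is TRUE because Paul is a knight and Wendy is a knave.
- Rose (knight) says "At least one of us is a knave" - this is TRUE because Wendy is a knave.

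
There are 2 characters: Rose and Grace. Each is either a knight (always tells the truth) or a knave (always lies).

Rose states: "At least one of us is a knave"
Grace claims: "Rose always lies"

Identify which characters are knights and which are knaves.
Rose is a knight.
Grace is a knave.

Verification:
- Rose (knight) says "At least one of us is a knave" - this is TRUE because Grace is a knave.
- Grace (knave) says "Rose always lies" - this is FALSE (a lie) because Rose is a knight.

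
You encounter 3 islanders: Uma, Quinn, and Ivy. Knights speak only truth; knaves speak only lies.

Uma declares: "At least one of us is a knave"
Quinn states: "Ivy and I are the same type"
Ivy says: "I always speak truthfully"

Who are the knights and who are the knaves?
Uma is a knight.
Quinn is a knave.
Ivy is a knight.

Verification:
- Uma (knight) says "At least one of us is a knave" - this is TRUE because Quinn is a knave.
- Quinn (knave) says "Ivy and I are the same type" - this is FALSE (a lie) because Quinn is a knave and Ivy is a knight.
- Ivy (knight) says "I always speak truthfully" - this is TRUE because Ivy is a knight.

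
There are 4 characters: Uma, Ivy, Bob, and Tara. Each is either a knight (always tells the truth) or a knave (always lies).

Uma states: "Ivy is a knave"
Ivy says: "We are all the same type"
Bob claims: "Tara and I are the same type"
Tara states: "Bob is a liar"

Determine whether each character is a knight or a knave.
Uma is a knight.
Ivy is a knave.
Bob is a knave.
Tara is a knight.

Verification:
- Uma (knight) says "Ivy is a knave" - this is TRUE because Ivy is a knave.
- Ivy (knave) says "We are all the same type" - this is FALSE (a lie) because Uma and Tara are knights and Ivy and Bob are knaves.
- Bob (knave) says "Tara and I are the same type" - this is FALSE (a lie) because Bob is a knave and Tara is a knight.
- Tara (knight) says "Bob is a liar" - this is TRUE because Bob is a knave.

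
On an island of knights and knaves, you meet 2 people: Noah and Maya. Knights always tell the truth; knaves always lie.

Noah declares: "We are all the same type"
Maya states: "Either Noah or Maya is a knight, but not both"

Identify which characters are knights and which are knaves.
Noah is a knave.
Maya is a knight.

Verification:
- Noah (knave) says "We are all the same type" - this is FALSE (a lie) because Maya is a knight and Noah is a knave.
- Maya (knight) says "Either Noah or Maya is a knight, but not both" - this is TRUE because Noah is a knave and Maya is a knight.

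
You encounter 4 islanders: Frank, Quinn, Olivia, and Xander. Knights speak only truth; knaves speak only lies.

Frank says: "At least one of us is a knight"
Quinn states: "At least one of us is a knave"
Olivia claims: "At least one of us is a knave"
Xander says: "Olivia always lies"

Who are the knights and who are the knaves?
Frank is a knight.
Quinn is a knight.
Olivia is a knight.
Xander is a knave.

Verification:
- Frank (knight) says "At least one of us is a knight" - this is TRUE because Frank, Quinn, and Olivia are knights.
- Quinn (knight) says "At least one of us is a knave" - this is TRUE because Xander is a knave.
- Olivia (knight) says "At least one of us is a knave" - this is TRUE because Xander is a knave.
- Xander (knave) says "Olivia always lies" - this is FALSE (a lie) because Olivia is a knight.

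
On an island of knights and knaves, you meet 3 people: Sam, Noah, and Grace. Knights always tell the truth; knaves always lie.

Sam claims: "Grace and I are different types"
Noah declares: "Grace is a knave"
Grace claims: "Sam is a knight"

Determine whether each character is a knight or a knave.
Sam is a knave.
Noah is a knight.
Grace is a knave.

Verification:
- Sam (knave) says "Grace and I are different types" - this is FALSE (a lie) because Sam is a knave and Grace is a knave.
- Noah (knight) says "Grace is a knave" - this is TRUE because Grace is a knave.
- Grace (knave) says "Sam is a knight" - this is FALSE (a lie) because Sam is a knave.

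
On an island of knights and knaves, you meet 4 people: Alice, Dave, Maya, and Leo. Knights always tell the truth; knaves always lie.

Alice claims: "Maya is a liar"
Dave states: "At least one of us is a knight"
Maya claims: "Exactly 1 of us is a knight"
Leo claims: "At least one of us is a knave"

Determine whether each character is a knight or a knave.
Alice is a knight.
Dave is a knight.
Maya is a knave.
Leo is a knight.

Verification:
- Alice (knight) says "Maya is a liar" - this is TRUE because Maya is a knave.
- Dave (knight) says "At least one of us is a knight" - this is TRUE because Alice, Dave, and Leo are knights.
- Maya (knave) says "Exactly 1 of us is a knight" - this is FALSE (a lie) because there are 3 knights.
- Leo (knight) says "At least one of us is a knave" - this is TRUE because Maya is a knave.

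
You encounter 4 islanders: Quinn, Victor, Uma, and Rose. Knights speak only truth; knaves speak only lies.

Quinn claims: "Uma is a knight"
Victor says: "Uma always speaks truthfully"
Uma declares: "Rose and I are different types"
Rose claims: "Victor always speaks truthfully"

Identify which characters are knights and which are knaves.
Quinn is a knave.
Victor is a knave.
Uma is a knave.
Rose is a knave.

Verification:
- Quinn (knave) says "Uma is a knight" - this is FALSE (a lie) because Uma is a knave.
- Victor (knave) says "Uma always speaks truthfully" - this is FALSE (a lie) because Uma is a knave.
- Uma (knave) says "Rose and I are different types" - this is FALSE (a lie) because Uma is a knave and Rose is a knave.
- Rose (knave) says "Victor always speaks truthfully" - this is FALSE (a lie) because Victor is a knave.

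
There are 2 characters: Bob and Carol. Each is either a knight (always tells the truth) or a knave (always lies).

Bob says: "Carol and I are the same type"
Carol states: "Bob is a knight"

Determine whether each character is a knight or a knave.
Bob is a knight.
Carol is a knight.

Verification:
- Bob (knight) says "Carol and I are the same type" - this is TRUE because Bob is a knight and Carol is a knight.
- Carol (knight) says "Bob is a knight" - this is TRUE because Bob is a knight.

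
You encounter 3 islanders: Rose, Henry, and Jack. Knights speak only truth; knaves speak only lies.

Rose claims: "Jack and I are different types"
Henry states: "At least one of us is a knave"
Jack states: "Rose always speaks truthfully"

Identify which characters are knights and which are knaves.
Rose is a knave.
Henry is a knight.
Jack is a knave.

Verification:
- Rose (knave) says "Jack and I are different types" - this is FALSE (a lie) because Rose is a knave and Jack is a knave.
- Henry (knight) says "At least one of us is a knave" - this is TRUE because Rose and Jack are knaves.
- Jack (knave) says "Rose always speaks truthfully" - this is FALSE (a lie) because Rose is a knave.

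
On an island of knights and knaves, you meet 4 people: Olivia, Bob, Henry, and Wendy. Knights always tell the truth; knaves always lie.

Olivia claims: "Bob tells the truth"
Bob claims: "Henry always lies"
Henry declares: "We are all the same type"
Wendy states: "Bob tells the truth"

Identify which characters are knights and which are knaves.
Olivia is a knight.
Bob is a knight.
Henry is a knave.
Wendy is a knight.

Verification:
- Olivia (knight) says "Bob tells the truth" - this is TRUE because Bob is a knight.
- Bob (knight) says "Henry always lies" - this is TRUE because Henry is a knave.
- Henry (knave) says "We are all the same type" - this is FALSE (a lie) because Olivia, Bob, and Wendy are knights and Henry is a knave.
- Wendy (knight) says "Bob tells the truth" - this is TRUE because Bob is a knight.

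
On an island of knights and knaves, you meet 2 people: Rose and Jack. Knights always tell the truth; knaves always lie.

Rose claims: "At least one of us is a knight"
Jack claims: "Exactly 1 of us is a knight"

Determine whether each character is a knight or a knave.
Rose is a knave.
Jack is a knave.

Verification:
- Rose (knave) says "At least one of us is a knight" - this is FALSE (a lie) because no one is a knight.
- Jack (knave) says "Exactly 1 of us is a knight" - this is FALSE (a lie) because there are 0 knights.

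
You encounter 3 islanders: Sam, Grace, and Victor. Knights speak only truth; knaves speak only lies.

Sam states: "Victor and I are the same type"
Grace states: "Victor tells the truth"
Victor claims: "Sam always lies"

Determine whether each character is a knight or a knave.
Sam is a knave.
Grace is a knight.
Victor is a knight.

Verification:
- Sam (knave) says "Victor and I are the same type" - this is FALSE (a lie) because Sam is a knave and Victor is a knight.
- Grace (knight) says "Victor tells the truth" - this is TRUE because Victor is a knight.
- Victor (knight) says "Sam always lies" - this is TRUE because Sam is a knave.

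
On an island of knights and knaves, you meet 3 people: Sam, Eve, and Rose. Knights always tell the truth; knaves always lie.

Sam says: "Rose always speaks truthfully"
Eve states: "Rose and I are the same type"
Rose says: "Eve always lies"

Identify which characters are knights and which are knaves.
Sam is a knight.
Eve is a knave.
Rose is a knight.

Verification:
- Sam (knight) says "Rose always speaks truthfully" - this is TRUE because Rose is a knight.
- Eve (knave) says "Rose and I are the same type" - this is FALSE (a lie) because Eve is a knave and Rose is a knight.
- Rose (knight) says "Eve always lies" - this is TRUE because Eve is a knave.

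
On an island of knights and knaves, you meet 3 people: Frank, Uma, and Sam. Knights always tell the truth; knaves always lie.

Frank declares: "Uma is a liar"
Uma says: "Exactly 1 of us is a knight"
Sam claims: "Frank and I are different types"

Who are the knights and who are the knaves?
Frank is a knave.
Uma is a knight.
Sam is a knave.

Verification:
- Frank (knave) says "Uma is a liar" - this is FALSE (a lie) because Uma is a knight.
- Uma (knight) says "Exactly 1 of us is a knight" - this is TRUE because there are 1 knights.
- Sam (knave) says "Frank and I are different types" - this is FALSE (a lie) because Sam is a knave and Frank is a knave.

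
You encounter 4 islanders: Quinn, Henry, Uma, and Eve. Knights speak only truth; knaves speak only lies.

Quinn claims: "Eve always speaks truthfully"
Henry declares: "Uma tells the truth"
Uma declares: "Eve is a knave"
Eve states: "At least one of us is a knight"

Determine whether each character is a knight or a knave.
Quinn is a knight.
Henry is a knave.
Uma is a knave.
Eve is a knight.

Verification:
- Quinn (knight) says "Eve always speaks truthfully" - this is TRUE because Eve is a knight.
- Henry (knave) says "Uma tells the truth" - this is FALSE (a lie) because Uma is a knave.
- Uma (knave) says "Eve is a knave" - this is FALSE (a lie) because Eve is a knight.
- Eve (knight) says "At least one of us is a knight" - this is TRUE because Quinn and Eve are knights.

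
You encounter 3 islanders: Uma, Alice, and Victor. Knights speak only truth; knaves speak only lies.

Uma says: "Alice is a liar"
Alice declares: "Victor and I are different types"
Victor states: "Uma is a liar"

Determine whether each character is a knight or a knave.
Uma is a knight.
Alice is a knave.
Victor is a knave.

Verification:
- Uma (knight) says "Alice is a liar" - this is TRUE because Alice is a knave.
- Alice (knave) says "Victor and I are different types" - this is FALSE (a lie) because Alice is a knave and Victor is a knave.
- Victor (knave) says "Uma is a liar" - this is FALSE (a lie) because Uma is a knight.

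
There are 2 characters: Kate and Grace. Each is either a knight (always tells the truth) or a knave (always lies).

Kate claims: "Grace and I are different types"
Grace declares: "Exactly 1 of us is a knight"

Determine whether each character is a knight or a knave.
Kate is a knave.
Grace is a knave.

Verification:
- Kate (knave) says "Grace and I are different types" - this is FALSE (a lie) because Kate is a knave and Grace is a knave.
- Grace (knave) says "Exactly 1 of us is a knight" - this is FALSE (a lie) because there are 0 knights.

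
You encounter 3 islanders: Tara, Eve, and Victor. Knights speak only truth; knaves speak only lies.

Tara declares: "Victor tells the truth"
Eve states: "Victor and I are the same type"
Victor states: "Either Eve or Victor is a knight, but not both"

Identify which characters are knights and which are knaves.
Tara is a knight.
Eve is a knave.
Victor is a knight.

Verification:
- Tara (knight) says "Victor tells the truth" - this is TRUE because Victor is a knight.
- Eve (knave) says "Victor and I are the same type" - this is FALSE (a lie) because Eve is a knave and Victor is a knight.
- Victor (knight) says "Either Eve or Victor is a knight, but not both" - this is TRUE because Eve is a knave and Victor is a knight.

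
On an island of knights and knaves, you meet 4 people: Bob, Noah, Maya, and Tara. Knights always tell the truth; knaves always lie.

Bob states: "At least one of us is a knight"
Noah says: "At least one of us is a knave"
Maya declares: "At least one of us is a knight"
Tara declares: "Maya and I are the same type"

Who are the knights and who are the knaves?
Bob is a knight.
Noah is a knight.
Maya is a knight.
Tara is a knave.

Verification:
- Bob (knight) says "At least one of us is a knight" - this is TRUE because Bob, Noah, and Maya are knights.
- Noah (knight) says "At least one of us is a knave" - this is TRUE because Tara is a knave.
- Maya (knight) says "At least one of us is a knight" - this is TRUE because Bob, Noah, and Maya are knights.
- Tara (knave) says "Maya and I are the same type" - this is FALSE (a lie) because Tara is a knave and Maya is a knight.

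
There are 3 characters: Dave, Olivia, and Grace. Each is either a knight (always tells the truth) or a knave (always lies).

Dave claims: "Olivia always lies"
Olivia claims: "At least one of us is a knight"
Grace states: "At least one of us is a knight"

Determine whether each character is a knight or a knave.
Dave is a knave.
Olivia is a knight.
Grace is a knight.

Verification:
- Dave (knave) says "Olivia always lies" - this is FALSE (a lie) because Olivia is a knight.
- Olivia (knight) says "At least one of us is a knight" - this is TRUE because Olivia and Grace are knights.
- Grace (knight) says "At least one of us is a knight" - this is TRUE because Olivia and Grace are knights.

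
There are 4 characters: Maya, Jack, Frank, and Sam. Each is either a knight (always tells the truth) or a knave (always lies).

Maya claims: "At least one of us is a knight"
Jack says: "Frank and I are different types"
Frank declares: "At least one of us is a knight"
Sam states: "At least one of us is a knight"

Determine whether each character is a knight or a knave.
Maya is a knave.
Jack is a knave.
Frank is a knave.
Sam is a knave.

Verification:
- Maya (knave) says "At least one of us is a knight" - this is FALSE (a lie) because no one is a knight.
- Jack (knave) says "Frank and I are different types" - this is FALSE (a lie) because Jack is a knave and Frank is a knave.
- Frank (knave) says "At least one of us is a knight" - this is FALSE (a lie) because no one is a knight.
- Sam (knave) says "At least one of us is a knight" - this is FALSE (a lie) because no one is a knight.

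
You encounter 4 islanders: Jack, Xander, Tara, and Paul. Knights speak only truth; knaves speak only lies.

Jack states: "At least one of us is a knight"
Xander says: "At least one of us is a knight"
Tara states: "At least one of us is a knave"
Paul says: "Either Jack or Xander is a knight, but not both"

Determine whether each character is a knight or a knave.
Jack is a knight.
Xander is a knight.
Tara is a knight.
Paul is a knave.

Verification:
- Jack (knight) says "At least one of us is a knight" - this is TRUE because Jack, Xander, and Tara are knights.
- Xander (knight) says "At least one of us is a knight" - this is TRUE because Jack, Xander, and Tara are knights.
- Tara (knight) says "At least one of us is a knave" - this is TRUE because Paul is a knave.
- Paul (knave) says "Either Jack or Xander is a knight, but not both" - this is FALSE (a lie) because Jack is a knight and Xander is a knight.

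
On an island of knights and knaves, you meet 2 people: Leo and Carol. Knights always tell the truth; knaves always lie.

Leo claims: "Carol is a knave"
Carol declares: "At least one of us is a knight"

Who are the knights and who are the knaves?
Leo is a knave.
Carol is a knight.

Verification:
- Leo (knave) says "Carol is a knave" - this is FALSE (a lie) because Carol is a knight.
- Carol (knight) says "At least one of us is a knight" - this is TRUE because Carol is a knight.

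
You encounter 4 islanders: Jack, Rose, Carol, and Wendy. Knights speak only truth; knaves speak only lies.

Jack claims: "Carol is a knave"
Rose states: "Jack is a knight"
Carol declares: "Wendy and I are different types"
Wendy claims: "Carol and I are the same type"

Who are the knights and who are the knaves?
Jack is a knave.
Rose is a knave.
Carol is a knight.
Wendy is a knave.

Verification:
- Jack (knave) says "Carol is a knave" - this is FALSE (a lie) because Carol is a knight.
- Rose (knave) says "Jack is a knight" - this is FALSE (a lie) because Jack is a knave.
- Carol (knight) says "Wendy and I are different types" - this is TRUE because Carol is a knight and Wendy is a knave.
- Wendy (knave) says "Carol and I are the same type" - this is FALSE (a lie) because Wendy is a knave and Carol is a knight.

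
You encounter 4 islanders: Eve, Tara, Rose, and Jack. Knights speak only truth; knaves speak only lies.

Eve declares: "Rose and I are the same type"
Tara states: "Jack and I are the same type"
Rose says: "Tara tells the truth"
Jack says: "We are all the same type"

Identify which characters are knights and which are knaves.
Eve is a knight.
Tara is a knight.
Rose is a knight.
Jack is a knight.

Verification:
- Eve (knight) says "Rose and I are the same type" - this is TRUE because Eve is a knight and Rose is a knight.
- Tara (knight) says "Jack and I are the same type" - this is TRUE because Tara is a knight and Jack is a knight.
- Rose (knight) says "Tara tells the truth" - this is TRUE because Tara is a knight.
- Jack (knight) says "We are all the same type" - this is TRUE because Eve, Tara, Rose, and Jack are knights.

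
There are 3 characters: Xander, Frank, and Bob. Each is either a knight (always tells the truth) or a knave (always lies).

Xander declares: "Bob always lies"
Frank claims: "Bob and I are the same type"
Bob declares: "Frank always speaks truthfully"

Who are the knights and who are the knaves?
Xander is a knave.
Frank is a knight.
Bob is a knight.

Verification:
- Xander (knave) says "Bob always lies" - this is FALSE (a lie) because Bob is a knight.
- Frank (knight) says "Bob and I are the same type" - this is TRUE because Frank is a knight and Bob is a knight.
- Bob (knight) says "Frank always speaks truthfully" - this is TRUE because Frank is a knight.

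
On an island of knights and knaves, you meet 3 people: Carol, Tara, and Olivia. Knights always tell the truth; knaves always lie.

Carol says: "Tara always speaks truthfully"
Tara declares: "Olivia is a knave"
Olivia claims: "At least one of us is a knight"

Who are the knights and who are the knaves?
Carol is a knave.
Tara is a knave.
Olivia is a knight.

Verification:
- Carol (knave) says "Tara always speaks truthfully" - this is FALSE (a lie) because Tara is a knave.
- Tara (knave) says "Olivia is a knave" - this is FALSE (a lie) because Olivia is a knight.
- Olivia (knight) says "At least one of us is a knight" - this is TRUE because Olivia is a knight.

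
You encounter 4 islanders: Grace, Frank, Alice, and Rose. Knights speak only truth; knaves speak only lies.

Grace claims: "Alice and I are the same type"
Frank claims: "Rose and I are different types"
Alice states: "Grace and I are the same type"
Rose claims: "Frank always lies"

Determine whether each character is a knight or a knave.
Grace is a knight.
Frank is a knight.
Alice is a knight.
Rose is a knave.

Verification:
- Grace (knight) says "Alice and I are the same type" - this is TRUE because Grace is a knight and Alice is a knight.
- Frank (knight) says "Rose and I are different types" - this is TRUE because Frank is a knight and Rose is a knave.
- Alice (knight) says "Grace and I are the same type" - this is TRUE because Alice is a knight and Grace is a knight.
- Rose (knave) says "Frank always lies" - this is FALSE (a lie) because Frank is a knight.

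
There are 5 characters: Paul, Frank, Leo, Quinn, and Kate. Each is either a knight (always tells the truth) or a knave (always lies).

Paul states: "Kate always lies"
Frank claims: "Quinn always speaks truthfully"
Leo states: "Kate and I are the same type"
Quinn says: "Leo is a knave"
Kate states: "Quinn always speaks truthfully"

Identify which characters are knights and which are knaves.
Paul is a knave.
Frank is a knight.
Leo is a knave.
Quinn is a knight.
Kate is a knight.

Verification:
- Paul (knave) says "Kate always lies" - this is FALSE (a lie) because Kate is a knight.
- Frank (knight) says "Quinn always speaks truthfully" - this is TRUE because Quinn is a knight.
- Leo (knave) says "Kate and I are the same type" - this is FALSE (a lie) because Leo is a knave and Kate is a knight.
- Quinn (knight) says "Leo is a knave" - this is TRUE because Leo is a knave.
- Kate (knight) says "Quinn always speaks truthfully" - this is TRUE because Quinn is a knight.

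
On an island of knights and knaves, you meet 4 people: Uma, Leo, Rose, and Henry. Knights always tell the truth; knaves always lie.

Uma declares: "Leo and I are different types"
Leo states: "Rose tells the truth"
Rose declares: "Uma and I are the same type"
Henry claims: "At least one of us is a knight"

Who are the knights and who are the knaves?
Uma is a knight.
Leo is a knave.
Rose is a knave.
Henry is a knight.

Verification:
- Uma (knight) says "Leo and I are different types" - this is TRUE because Uma is a knight and Leo is a knave.
- Leo (knave) says "Rose tells the truth" - this is FALSE (a lie) because Rose is a knave.
- Rose (knave) says "Uma and I are the same type" - this is FALSE (a lie) because Rose is a knave and Uma is a knight.
- Henry (knight) says "At least one of us is a knight" - this is TRUE because Uma and Henry are knights.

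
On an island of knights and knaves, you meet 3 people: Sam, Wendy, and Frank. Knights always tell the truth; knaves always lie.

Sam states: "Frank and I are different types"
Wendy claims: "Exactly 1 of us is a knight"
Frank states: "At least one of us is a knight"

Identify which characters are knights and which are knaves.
Sam is a knave.
Wendy is a knave.
Frank is a knave.

Verification:
- Sam (knave) says "Frank and I are different types" - this is FALSE (a lie) because Sam is a knave and Frank is a knave.
- Wendy (knave) says "Exactly 1 of us is a knight" - this is FALSE (a lie) because there are 0 knights.
- Frank (knave) says "At least one of us is a knight" - this is FALSE (a lie) because no one is a knight.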